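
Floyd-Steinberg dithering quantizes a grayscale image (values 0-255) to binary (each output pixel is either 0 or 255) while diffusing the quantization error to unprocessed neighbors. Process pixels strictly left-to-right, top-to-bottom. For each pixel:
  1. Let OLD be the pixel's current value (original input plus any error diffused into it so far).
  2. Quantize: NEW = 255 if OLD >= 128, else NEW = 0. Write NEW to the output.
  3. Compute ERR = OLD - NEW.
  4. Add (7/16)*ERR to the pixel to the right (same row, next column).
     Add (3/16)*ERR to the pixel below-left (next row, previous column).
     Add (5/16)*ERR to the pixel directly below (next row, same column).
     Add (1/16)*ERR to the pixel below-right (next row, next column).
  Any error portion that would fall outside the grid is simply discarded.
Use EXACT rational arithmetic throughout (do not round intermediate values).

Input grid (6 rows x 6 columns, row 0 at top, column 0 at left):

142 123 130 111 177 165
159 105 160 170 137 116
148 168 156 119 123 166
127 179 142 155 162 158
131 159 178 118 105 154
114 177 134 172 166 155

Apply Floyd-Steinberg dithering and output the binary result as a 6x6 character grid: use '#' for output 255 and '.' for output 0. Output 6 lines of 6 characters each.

Answer: #.#.##
#.##..
.#.#.#
##.##.
.##..#
.#.##.

Derivation:
(0,0): OLD=142 → NEW=255, ERR=-113
(0,1): OLD=1177/16 → NEW=0, ERR=1177/16
(0,2): OLD=41519/256 → NEW=255, ERR=-23761/256
(0,3): OLD=288329/4096 → NEW=0, ERR=288329/4096
(0,4): OLD=13618175/65536 → NEW=255, ERR=-3093505/65536
(0,5): OLD=151360505/1048576 → NEW=255, ERR=-116026375/1048576
(1,0): OLD=35195/256 → NEW=255, ERR=-30085/256
(1,1): OLD=106717/2048 → NEW=0, ERR=106717/2048
(1,2): OLD=11245217/65536 → NEW=255, ERR=-5466463/65536
(1,3): OLD=36923917/262144 → NEW=255, ERR=-29922803/262144
(1,4): OLD=938892807/16777216 → NEW=0, ERR=938892807/16777216
(1,5): OLD=27636715265/268435456 → NEW=0, ERR=27636715265/268435456
(2,0): OLD=3966415/32768 → NEW=0, ERR=3966415/32768
(2,1): OLD=224664149/1048576 → NEW=255, ERR=-42722731/1048576
(2,2): OLD=1576435007/16777216 → NEW=0, ERR=1576435007/16777216
(2,3): OLD=17410415623/134217728 → NEW=255, ERR=-16815105017/134217728
(2,4): OLD=420250127253/4294967296 → NEW=0, ERR=420250127253/4294967296
(2,5): OLD=16800477808739/68719476736 → NEW=255, ERR=-722988758941/68719476736
(3,0): OLD=2637164639/16777216 → NEW=255, ERR=-1641025441/16777216
(3,1): OLD=19952529779/134217728 → NEW=255, ERR=-14272990861/134217728
(3,2): OLD=106087658825/1073741824 → NEW=0, ERR=106087658825/1073741824
(3,3): OLD=12595874282011/68719476736 → NEW=255, ERR=-4927592285669/68719476736
(3,4): OLD=83234723917371/549755813888 → NEW=255, ERR=-56953008624069/549755813888
(3,5): OLD=1015984103071125/8796093022208 → NEW=0, ERR=1015984103071125/8796093022208
(4,0): OLD=172860367665/2147483648 → NEW=0, ERR=172860367665/2147483648
(4,1): OLD=5957856401789/34359738368 → NEW=255, ERR=-2803876882051/34359738368
(4,2): OLD=168316296041575/1099511627776 → NEW=255, ERR=-112059169041305/1099511627776
(4,3): OLD=664172097990819/17592186044416 → NEW=0, ERR=664172097990819/17592186044416
(4,4): OLD=29926036853999059/281474976710656 → NEW=0, ERR=29926036853999059/281474976710656
(4,5): OLD=1036434116668906469/4503599627370496 → NEW=255, ERR=-111983788310570011/4503599627370496
(5,0): OLD=68089361550279/549755813888 → NEW=0, ERR=68089361550279/549755813888
(5,1): OLD=3370774691557943/17592186044416 → NEW=255, ERR=-1115232749768137/17592186044416
(5,2): OLD=10751607718954445/140737488355328 → NEW=0, ERR=10751607718954445/140737488355328
(5,3): OLD=1039366375099776159/4503599627370496 → NEW=255, ERR=-109051529879700321/4503599627370496
(5,4): OLD=1678294942701499935/9007199254740992 → NEW=255, ERR=-618540867257453025/9007199254740992
(5,5): OLD=17845863377177758763/144115188075855872 → NEW=0, ERR=17845863377177758763/144115188075855872
Row 0: #.#.##
Row 1: #.##..
Row 2: .#.#.#
Row 3: ##.##.
Row 4: .##..#
Row 5: .#.##.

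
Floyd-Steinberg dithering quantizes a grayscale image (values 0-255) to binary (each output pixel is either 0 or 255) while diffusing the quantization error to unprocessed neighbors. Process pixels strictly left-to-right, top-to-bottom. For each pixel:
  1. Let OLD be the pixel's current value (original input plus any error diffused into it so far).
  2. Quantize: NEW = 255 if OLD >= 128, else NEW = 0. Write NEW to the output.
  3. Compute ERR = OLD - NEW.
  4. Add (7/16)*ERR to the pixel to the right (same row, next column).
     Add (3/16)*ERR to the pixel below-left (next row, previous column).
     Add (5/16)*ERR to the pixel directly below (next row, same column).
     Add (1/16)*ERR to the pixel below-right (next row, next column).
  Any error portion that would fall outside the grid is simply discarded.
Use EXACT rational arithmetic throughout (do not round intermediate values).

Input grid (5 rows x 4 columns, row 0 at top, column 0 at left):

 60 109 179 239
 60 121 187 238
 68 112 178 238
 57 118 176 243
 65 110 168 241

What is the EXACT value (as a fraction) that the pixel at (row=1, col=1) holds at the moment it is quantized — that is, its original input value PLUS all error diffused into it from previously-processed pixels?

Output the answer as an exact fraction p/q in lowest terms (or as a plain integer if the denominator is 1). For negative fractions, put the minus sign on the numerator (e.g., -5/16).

(0,0): OLD=60 → NEW=0, ERR=60
(0,1): OLD=541/4 → NEW=255, ERR=-479/4
(0,2): OLD=8103/64 → NEW=0, ERR=8103/64
(0,3): OLD=301457/1024 → NEW=255, ERR=40337/1024
(1,0): OLD=3603/64 → NEW=0, ERR=3603/64
(1,1): OLD=69477/512 → NEW=255, ERR=-61083/512
Target (1,1): original=121, with diffused error = 69477/512

Answer: 69477/512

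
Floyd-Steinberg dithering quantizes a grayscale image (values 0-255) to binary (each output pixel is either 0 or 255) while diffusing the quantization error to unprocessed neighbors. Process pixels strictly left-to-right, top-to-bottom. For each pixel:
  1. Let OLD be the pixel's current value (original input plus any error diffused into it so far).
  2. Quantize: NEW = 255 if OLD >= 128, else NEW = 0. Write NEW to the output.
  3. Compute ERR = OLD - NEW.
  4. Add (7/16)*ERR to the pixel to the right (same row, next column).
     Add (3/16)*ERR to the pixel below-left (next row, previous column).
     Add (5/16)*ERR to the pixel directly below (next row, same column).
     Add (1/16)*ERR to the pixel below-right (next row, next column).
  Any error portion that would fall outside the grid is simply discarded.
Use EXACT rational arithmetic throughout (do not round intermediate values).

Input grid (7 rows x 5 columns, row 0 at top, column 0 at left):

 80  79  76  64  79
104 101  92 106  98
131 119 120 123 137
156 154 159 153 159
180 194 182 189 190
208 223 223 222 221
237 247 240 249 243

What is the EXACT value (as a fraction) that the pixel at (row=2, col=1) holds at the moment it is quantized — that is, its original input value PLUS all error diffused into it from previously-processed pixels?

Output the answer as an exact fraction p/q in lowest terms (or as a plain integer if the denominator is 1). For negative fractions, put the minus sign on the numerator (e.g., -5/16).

(0,0): OLD=80 → NEW=0, ERR=80
(0,1): OLD=114 → NEW=0, ERR=114
(0,2): OLD=1007/8 → NEW=0, ERR=1007/8
(0,3): OLD=15241/128 → NEW=0, ERR=15241/128
(0,4): OLD=268479/2048 → NEW=255, ERR=-253761/2048
(1,0): OLD=1203/8 → NEW=255, ERR=-837/8
(1,1): OLD=7645/64 → NEW=0, ERR=7645/64
(1,2): OLD=436321/2048 → NEW=255, ERR=-85919/2048
(1,3): OLD=896941/8192 → NEW=0, ERR=896941/8192
(1,4): OLD=15023847/131072 → NEW=0, ERR=15023847/131072
(2,0): OLD=123599/1024 → NEW=0, ERR=123599/1024
(2,1): OLD=6380949/32768 → NEW=255, ERR=-1974891/32768
Target (2,1): original=119, with diffused error = 6380949/32768

Answer: 6380949/32768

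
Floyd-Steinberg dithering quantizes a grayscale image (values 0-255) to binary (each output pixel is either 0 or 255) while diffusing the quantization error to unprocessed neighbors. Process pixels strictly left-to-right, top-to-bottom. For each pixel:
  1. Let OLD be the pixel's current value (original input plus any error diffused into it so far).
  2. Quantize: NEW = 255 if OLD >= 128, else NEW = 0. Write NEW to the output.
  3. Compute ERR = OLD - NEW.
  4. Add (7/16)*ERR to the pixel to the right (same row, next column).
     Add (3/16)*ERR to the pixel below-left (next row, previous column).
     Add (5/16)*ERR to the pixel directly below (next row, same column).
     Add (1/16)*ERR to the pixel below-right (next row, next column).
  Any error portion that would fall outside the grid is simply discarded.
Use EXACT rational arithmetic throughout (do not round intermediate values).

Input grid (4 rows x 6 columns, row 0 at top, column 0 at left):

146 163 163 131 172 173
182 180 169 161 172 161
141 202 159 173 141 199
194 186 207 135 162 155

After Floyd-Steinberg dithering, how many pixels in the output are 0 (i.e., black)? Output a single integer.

Answer: 7

Derivation:
(0,0): OLD=146 → NEW=255, ERR=-109
(0,1): OLD=1845/16 → NEW=0, ERR=1845/16
(0,2): OLD=54643/256 → NEW=255, ERR=-10637/256
(0,3): OLD=462117/4096 → NEW=0, ERR=462117/4096
(0,4): OLD=14507011/65536 → NEW=255, ERR=-2204669/65536
(0,5): OLD=165970965/1048576 → NEW=255, ERR=-101415915/1048576
(1,0): OLD=43407/256 → NEW=255, ERR=-21873/256
(1,1): OLD=335977/2048 → NEW=255, ERR=-186263/2048
(1,2): OLD=9475613/65536 → NEW=255, ERR=-7236067/65536
(1,3): OLD=36450137/262144 → NEW=255, ERR=-30396583/262144
(1,4): OLD=1672257515/16777216 → NEW=0, ERR=1672257515/16777216
(1,5): OLD=46246242557/268435456 → NEW=255, ERR=-22204798723/268435456
(2,0): OLD=3186579/32768 → NEW=0, ERR=3186579/32768
(2,1): OLD=199314689/1048576 → NEW=255, ERR=-68072191/1048576
(2,2): OLD=1152060995/16777216 → NEW=0, ERR=1152060995/16777216
(2,3): OLD=23970596843/134217728 → NEW=255, ERR=-10254923797/134217728
(2,4): OLD=498061559617/4294967296 → NEW=0, ERR=498061559617/4294967296
(2,5): OLD=15813320813783/68719476736 → NEW=255, ERR=-1710145753897/68719476736
(3,0): OLD=3560415971/16777216 → NEW=255, ERR=-717774109/16777216
(3,1): OLD=22273256103/134217728 → NEW=255, ERR=-11952264537/134217728
(3,2): OLD=183733845669/1073741824 → NEW=255, ERR=-90070319451/1073741824
(3,3): OLD=6903484900783/68719476736 → NEW=0, ERR=6903484900783/68719476736
(3,4): OLD=127954622264399/549755813888 → NEW=255, ERR=-12233110277041/549755813888
(3,5): OLD=1273108695978049/8796093022208 → NEW=255, ERR=-969895024684991/8796093022208
Output grid:
  Row 0: #.#.##  (2 black, running=2)
  Row 1: ####.#  (1 black, running=3)
  Row 2: .#.#.#  (3 black, running=6)
  Row 3: ###.##  (1 black, running=7)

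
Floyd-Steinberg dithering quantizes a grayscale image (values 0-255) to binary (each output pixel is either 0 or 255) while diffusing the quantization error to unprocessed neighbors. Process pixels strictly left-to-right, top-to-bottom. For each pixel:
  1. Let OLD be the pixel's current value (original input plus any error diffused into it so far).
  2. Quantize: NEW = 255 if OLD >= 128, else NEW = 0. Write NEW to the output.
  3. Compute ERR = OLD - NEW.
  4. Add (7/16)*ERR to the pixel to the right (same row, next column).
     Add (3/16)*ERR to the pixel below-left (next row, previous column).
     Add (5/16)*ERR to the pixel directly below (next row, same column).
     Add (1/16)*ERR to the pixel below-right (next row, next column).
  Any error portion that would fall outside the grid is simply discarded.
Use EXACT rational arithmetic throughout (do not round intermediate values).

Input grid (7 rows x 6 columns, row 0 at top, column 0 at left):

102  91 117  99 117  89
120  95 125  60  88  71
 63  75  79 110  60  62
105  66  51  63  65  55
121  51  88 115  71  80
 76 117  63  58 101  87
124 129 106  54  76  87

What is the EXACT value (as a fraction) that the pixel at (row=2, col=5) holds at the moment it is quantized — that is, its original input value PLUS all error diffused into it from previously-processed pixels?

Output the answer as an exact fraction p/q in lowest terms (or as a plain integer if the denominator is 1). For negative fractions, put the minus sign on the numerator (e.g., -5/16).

Answer: 5027706632711/34359738368

Derivation:
(0,0): OLD=102 → NEW=0, ERR=102
(0,1): OLD=1085/8 → NEW=255, ERR=-955/8
(0,2): OLD=8291/128 → NEW=0, ERR=8291/128
(0,3): OLD=260789/2048 → NEW=0, ERR=260789/2048
(0,4): OLD=5659379/32768 → NEW=255, ERR=-2696461/32768
(0,5): OLD=27786405/524288 → NEW=0, ERR=27786405/524288
(1,0): OLD=16575/128 → NEW=255, ERR=-16065/128
(1,1): OLD=21817/1024 → NEW=0, ERR=21817/1024
(1,2): OLD=5602605/32768 → NEW=255, ERR=-2753235/32768
(1,3): OLD=6770217/131072 → NEW=0, ERR=6770217/131072
(1,4): OLD=862167899/8388608 → NEW=0, ERR=862167899/8388608
(1,5): OLD=17097252365/134217728 → NEW=0, ERR=17097252365/134217728
(2,0): OLD=455043/16384 → NEW=0, ERR=455043/16384
(2,1): OLD=36810577/524288 → NEW=0, ERR=36810577/524288
(2,2): OLD=792528179/8388608 → NEW=0, ERR=792528179/8388608
(2,3): OLD=12179896155/67108864 → NEW=255, ERR=-4932864165/67108864
(2,4): OLD=186986811793/2147483648 → NEW=0, ERR=186986811793/2147483648
(2,5): OLD=5027706632711/34359738368 → NEW=255, ERR=-3734026651129/34359738368
Target (2,5): original=62, with diffused error = 5027706632711/34359738368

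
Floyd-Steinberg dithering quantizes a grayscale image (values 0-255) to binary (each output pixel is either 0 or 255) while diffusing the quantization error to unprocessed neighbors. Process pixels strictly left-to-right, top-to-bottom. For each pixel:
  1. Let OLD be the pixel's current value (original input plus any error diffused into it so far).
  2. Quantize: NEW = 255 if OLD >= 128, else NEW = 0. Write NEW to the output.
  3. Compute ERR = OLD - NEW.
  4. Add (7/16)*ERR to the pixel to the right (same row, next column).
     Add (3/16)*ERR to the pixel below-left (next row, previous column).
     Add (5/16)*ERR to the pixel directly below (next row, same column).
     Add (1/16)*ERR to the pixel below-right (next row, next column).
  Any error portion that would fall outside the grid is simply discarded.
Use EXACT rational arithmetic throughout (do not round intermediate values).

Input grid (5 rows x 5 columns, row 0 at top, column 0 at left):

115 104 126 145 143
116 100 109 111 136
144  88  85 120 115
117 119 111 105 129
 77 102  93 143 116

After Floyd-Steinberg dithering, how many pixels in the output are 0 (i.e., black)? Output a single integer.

Answer: 14

Derivation:
(0,0): OLD=115 → NEW=0, ERR=115
(0,1): OLD=2469/16 → NEW=255, ERR=-1611/16
(0,2): OLD=20979/256 → NEW=0, ERR=20979/256
(0,3): OLD=740773/4096 → NEW=255, ERR=-303707/4096
(0,4): OLD=7245699/65536 → NEW=0, ERR=7245699/65536
(1,0): OLD=34063/256 → NEW=255, ERR=-31217/256
(1,1): OLD=77289/2048 → NEW=0, ERR=77289/2048
(1,2): OLD=8580253/65536 → NEW=255, ERR=-8131427/65536
(1,3): OLD=15570777/262144 → NEW=0, ERR=15570777/262144
(1,4): OLD=804897515/4194304 → NEW=255, ERR=-264650005/4194304
(2,0): OLD=3701779/32768 → NEW=0, ERR=3701779/32768
(2,1): OLD=124080001/1048576 → NEW=0, ERR=124080001/1048576
(2,2): OLD=1870530499/16777216 → NEW=0, ERR=1870530499/16777216
(2,3): OLD=45031171481/268435456 → NEW=255, ERR=-23419869799/268435456
(2,4): OLD=261238624495/4294967296 → NEW=0, ERR=261238624495/4294967296
(3,0): OLD=2927458915/16777216 → NEW=255, ERR=-1350731165/16777216
(3,1): OLD=19961001767/134217728 → NEW=255, ERR=-14264518873/134217728
(3,2): OLD=388185416413/4294967296 → NEW=0, ERR=388185416413/4294967296
(3,3): OLD=1165228133685/8589934592 → NEW=255, ERR=-1025205187275/8589934592
(3,4): OLD=12416139098345/137438953472 → NEW=0, ERR=12416139098345/137438953472
(4,0): OLD=68533437677/2147483648 → NEW=0, ERR=68533437677/2147483648
(4,1): OLD=6505300805869/68719476736 → NEW=0, ERR=6505300805869/68719476736
(4,2): OLD=146938162179715/1099511627776 → NEW=255, ERR=-133437302903165/1099511627776
(4,3): OLD=1322852969135341/17592186044416 → NEW=0, ERR=1322852969135341/17592186044416
(4,4): OLD=47757776881785083/281474976710656 → NEW=255, ERR=-24018342179432197/281474976710656
Output grid:
  Row 0: .#.#.  (3 black, running=3)
  Row 1: #.#.#  (2 black, running=5)
  Row 2: ...#.  (4 black, running=9)
  Row 3: ##.#.  (2 black, running=11)
  Row 4: ..#.#  (3 black, running=14)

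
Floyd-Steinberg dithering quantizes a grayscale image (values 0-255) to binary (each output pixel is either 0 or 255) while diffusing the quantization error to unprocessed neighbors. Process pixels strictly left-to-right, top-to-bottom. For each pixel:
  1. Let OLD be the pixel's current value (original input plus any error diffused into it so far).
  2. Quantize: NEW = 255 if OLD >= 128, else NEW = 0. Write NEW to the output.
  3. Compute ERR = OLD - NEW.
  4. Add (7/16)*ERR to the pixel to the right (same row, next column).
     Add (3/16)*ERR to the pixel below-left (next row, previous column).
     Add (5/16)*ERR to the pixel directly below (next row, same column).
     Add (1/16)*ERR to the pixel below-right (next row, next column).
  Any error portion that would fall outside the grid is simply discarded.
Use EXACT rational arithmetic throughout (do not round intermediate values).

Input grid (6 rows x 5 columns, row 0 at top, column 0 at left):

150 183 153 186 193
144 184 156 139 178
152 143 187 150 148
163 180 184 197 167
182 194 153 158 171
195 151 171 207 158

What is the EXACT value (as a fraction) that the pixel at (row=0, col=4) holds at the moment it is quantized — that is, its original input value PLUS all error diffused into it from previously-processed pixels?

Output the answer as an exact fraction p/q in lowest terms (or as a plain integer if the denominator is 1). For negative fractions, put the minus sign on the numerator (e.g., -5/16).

Answer: 11942071/65536

Derivation:
(0,0): OLD=150 → NEW=255, ERR=-105
(0,1): OLD=2193/16 → NEW=255, ERR=-1887/16
(0,2): OLD=25959/256 → NEW=0, ERR=25959/256
(0,3): OLD=943569/4096 → NEW=255, ERR=-100911/4096
(0,4): OLD=11942071/65536 → NEW=255, ERR=-4769609/65536
Target (0,4): original=193, with diffused error = 11942071/65536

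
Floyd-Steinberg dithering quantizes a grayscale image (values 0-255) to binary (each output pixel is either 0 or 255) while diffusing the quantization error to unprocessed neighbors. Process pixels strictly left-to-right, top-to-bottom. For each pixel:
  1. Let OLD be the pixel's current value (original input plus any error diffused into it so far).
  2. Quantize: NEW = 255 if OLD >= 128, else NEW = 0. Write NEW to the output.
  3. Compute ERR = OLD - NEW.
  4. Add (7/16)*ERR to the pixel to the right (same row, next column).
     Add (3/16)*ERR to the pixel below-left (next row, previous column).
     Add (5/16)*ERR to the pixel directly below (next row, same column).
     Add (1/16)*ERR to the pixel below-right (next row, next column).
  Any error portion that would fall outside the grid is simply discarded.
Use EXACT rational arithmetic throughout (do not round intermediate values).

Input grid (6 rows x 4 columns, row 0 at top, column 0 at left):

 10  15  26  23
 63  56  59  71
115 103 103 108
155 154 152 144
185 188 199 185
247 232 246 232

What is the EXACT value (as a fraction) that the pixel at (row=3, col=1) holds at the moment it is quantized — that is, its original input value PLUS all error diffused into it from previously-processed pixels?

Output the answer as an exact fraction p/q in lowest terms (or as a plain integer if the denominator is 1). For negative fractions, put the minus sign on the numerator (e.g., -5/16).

(0,0): OLD=10 → NEW=0, ERR=10
(0,1): OLD=155/8 → NEW=0, ERR=155/8
(0,2): OLD=4413/128 → NEW=0, ERR=4413/128
(0,3): OLD=77995/2048 → NEW=0, ERR=77995/2048
(1,0): OLD=8929/128 → NEW=0, ERR=8929/128
(1,1): OLD=102055/1024 → NEW=0, ERR=102055/1024
(1,2): OLD=3988787/32768 → NEW=0, ERR=3988787/32768
(1,3): OLD=72515285/524288 → NEW=255, ERR=-61178155/524288
(2,0): OLD=2547485/16384 → NEW=255, ERR=-1630435/16384
(2,1): OLD=61756559/524288 → NEW=0, ERR=61756559/524288
(2,2): OLD=185517899/1048576 → NEW=255, ERR=-81868981/1048576
(2,3): OLD=754716095/16777216 → NEW=0, ERR=754716095/16777216
(3,0): OLD=1224634317/8388608 → NEW=255, ERR=-914460723/8388608
(3,1): OLD=16409191507/134217728 → NEW=0, ERR=16409191507/134217728
Target (3,1): original=154, with diffused error = 16409191507/134217728

Answer: 16409191507/134217728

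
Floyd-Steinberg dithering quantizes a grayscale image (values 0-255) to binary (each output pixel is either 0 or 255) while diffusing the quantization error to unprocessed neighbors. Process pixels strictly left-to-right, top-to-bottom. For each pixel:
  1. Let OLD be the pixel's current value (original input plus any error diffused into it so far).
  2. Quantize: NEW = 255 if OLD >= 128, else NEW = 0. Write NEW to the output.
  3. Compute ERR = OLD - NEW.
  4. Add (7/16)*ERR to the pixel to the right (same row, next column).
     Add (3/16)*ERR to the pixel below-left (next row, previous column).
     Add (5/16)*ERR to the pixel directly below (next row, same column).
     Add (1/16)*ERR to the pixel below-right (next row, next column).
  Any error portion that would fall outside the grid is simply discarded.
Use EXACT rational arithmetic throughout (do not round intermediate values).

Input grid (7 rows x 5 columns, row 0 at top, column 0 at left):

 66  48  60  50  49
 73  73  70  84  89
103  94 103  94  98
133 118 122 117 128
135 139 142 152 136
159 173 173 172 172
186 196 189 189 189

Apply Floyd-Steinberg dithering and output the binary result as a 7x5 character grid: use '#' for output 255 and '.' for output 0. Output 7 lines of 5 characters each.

Answer: .....
.#.#.
.#..#
#.#.#
.#.#.
#####
#.#.#

Derivation:
(0,0): OLD=66 → NEW=0, ERR=66
(0,1): OLD=615/8 → NEW=0, ERR=615/8
(0,2): OLD=11985/128 → NEW=0, ERR=11985/128
(0,3): OLD=186295/2048 → NEW=0, ERR=186295/2048
(0,4): OLD=2909697/32768 → NEW=0, ERR=2909697/32768
(1,0): OLD=13829/128 → NEW=0, ERR=13829/128
(1,1): OLD=169955/1024 → NEW=255, ERR=-91165/1024
(1,2): OLD=2692575/32768 → NEW=0, ERR=2692575/32768
(1,3): OLD=22397267/131072 → NEW=255, ERR=-11026093/131072
(1,4): OLD=179580697/2097152 → NEW=0, ERR=179580697/2097152
(2,0): OLD=1967217/16384 → NEW=0, ERR=1967217/16384
(2,1): OLD=73855659/524288 → NEW=255, ERR=-59837781/524288
(2,2): OLD=481578561/8388608 → NEW=0, ERR=481578561/8388608
(2,3): OLD=15303434163/134217728 → NEW=0, ERR=15303434163/134217728
(2,4): OLD=363752540453/2147483648 → NEW=255, ERR=-183855789787/2147483648
(3,0): OLD=1250926241/8388608 → NEW=255, ERR=-888168799/8388608
(3,1): OLD=3642719309/67108864 → NEW=0, ERR=3642719309/67108864
(3,2): OLD=382109190815/2147483648 → NEW=255, ERR=-165499139425/2147483648
(3,3): OLD=457198361047/4294967296 → NEW=0, ERR=457198361047/4294967296
(3,4): OLD=10647633544883/68719476736 → NEW=255, ERR=-6875833022797/68719476736
(4,0): OLD=120356552207/1073741824 → NEW=0, ERR=120356552207/1073741824
(4,1): OLD=6319961822671/34359738368 → NEW=255, ERR=-2441771461169/34359738368
(4,2): OLD=60570827141249/549755813888 → NEW=0, ERR=60570827141249/549755813888
(4,3): OLD=1846221108194511/8796093022208 → NEW=255, ERR=-396782612468529/8796093022208
(4,4): OLD=12898629237879081/140737488355328 → NEW=0, ERR=12898629237879081/140737488355328
(5,0): OLD=99342908377805/549755813888 → NEW=255, ERR=-40844824163635/549755813888
(5,1): OLD=641901821478375/4398046511104 → NEW=255, ERR=-479600038853145/4398046511104
(5,2): OLD=20663409781362783/140737488355328 → NEW=255, ERR=-15224649749245857/140737488355328
(5,3): OLD=75799107543364081/562949953421312 → NEW=255, ERR=-67753130579070479/562949953421312
(5,4): OLD=1307544855321553035/9007199254740992 → NEW=255, ERR=-989290954637399925/9007199254740992
(6,0): OLD=10015993333940669/70368744177664 → NEW=255, ERR=-7928036431363651/70368744177664
(6,1): OLD=197494022993086163/2251799813685248 → NEW=0, ERR=197494022993086163/2251799813685248
(6,2): OLD=5915336030754468545/36028797018963968 → NEW=255, ERR=-3272007209081343295/36028797018963968
(6,3): OLD=48597028145019344395/576460752303423488 → NEW=0, ERR=48597028145019344395/576460752303423488
(6,4): OLD=1697444200783751891981/9223372036854775808 → NEW=255, ERR=-654515668614215939059/9223372036854775808
Row 0: .....
Row 1: .#.#.
Row 2: .#..#
Row 3: #.#.#
Row 4: .#.#.
Row 5: #####
Row 6: #.#.#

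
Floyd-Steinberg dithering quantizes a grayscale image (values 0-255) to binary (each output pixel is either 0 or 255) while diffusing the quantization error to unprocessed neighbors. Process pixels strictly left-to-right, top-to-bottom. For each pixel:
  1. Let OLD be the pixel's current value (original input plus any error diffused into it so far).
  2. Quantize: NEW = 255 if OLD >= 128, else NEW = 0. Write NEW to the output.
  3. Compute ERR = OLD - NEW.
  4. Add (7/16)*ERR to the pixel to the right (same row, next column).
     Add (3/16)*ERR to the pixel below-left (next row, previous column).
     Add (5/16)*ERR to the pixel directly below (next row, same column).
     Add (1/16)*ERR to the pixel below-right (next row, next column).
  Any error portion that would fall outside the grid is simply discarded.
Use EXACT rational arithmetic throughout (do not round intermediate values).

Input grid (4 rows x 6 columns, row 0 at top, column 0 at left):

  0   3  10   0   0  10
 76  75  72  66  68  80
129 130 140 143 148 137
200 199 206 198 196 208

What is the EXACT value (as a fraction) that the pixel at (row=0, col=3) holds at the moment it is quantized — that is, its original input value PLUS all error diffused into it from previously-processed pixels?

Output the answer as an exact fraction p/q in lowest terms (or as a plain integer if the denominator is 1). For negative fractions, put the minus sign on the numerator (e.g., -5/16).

(0,0): OLD=0 → NEW=0, ERR=0
(0,1): OLD=3 → NEW=0, ERR=3
(0,2): OLD=181/16 → NEW=0, ERR=181/16
(0,3): OLD=1267/256 → NEW=0, ERR=1267/256
Target (0,3): original=0, with diffused error = 1267/256

Answer: 1267/256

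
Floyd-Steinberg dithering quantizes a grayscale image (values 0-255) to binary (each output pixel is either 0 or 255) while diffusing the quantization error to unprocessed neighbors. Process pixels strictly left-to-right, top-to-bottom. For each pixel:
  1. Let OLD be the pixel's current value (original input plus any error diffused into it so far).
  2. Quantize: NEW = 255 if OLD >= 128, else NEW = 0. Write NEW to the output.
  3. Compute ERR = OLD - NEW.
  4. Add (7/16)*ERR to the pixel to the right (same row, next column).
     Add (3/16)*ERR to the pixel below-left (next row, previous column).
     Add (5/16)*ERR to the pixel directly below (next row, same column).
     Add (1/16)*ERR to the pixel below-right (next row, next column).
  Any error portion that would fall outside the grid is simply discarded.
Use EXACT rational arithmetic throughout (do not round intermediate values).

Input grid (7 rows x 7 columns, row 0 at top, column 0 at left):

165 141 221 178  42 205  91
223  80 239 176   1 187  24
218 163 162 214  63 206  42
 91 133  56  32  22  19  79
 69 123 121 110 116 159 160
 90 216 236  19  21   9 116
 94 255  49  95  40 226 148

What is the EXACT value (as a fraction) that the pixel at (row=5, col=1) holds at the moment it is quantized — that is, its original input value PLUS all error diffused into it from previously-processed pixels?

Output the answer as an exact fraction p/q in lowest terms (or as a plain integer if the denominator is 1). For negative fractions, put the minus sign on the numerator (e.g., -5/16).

(0,0): OLD=165 → NEW=255, ERR=-90
(0,1): OLD=813/8 → NEW=0, ERR=813/8
(0,2): OLD=33979/128 → NEW=255, ERR=1339/128
(0,3): OLD=373917/2048 → NEW=255, ERR=-148323/2048
(0,4): OLD=337995/32768 → NEW=0, ERR=337995/32768
(0,5): OLD=109845005/524288 → NEW=255, ERR=-23848435/524288
(0,6): OLD=596424283/8388608 → NEW=0, ERR=596424283/8388608
(1,0): OLD=27383/128 → NEW=255, ERR=-5257/128
(1,1): OLD=92289/1024 → NEW=0, ERR=92289/1024
(1,2): OLD=8993877/32768 → NEW=255, ERR=638037/32768
(1,3): OLD=21557969/131072 → NEW=255, ERR=-11865391/131072
(1,4): OLD=-406318733/8388608 → NEW=0, ERR=-406318733/8388608
(1,5): OLD=11111204387/67108864 → NEW=255, ERR=-6001555933/67108864
(1,6): OLD=4563283885/1073741824 → NEW=0, ERR=4563283885/1073741824
(2,0): OLD=3638299/16384 → NEW=255, ERR=-539621/16384
(2,1): OLD=93238809/524288 → NEW=255, ERR=-40454631/524288
(2,2): OLD=1031682315/8388608 → NEW=0, ERR=1031682315/8388608
(2,3): OLD=15545913075/67108864 → NEW=255, ERR=-1566847245/67108864
(2,4): OLD=8172653443/536870912 → NEW=0, ERR=8172653443/536870912
(2,5): OLD=3135026779297/17179869184 → NEW=255, ERR=-1245839862623/17179869184
(2,6): OLD=1652657445239/274877906944 → NEW=0, ERR=1652657445239/274877906944
(3,0): OLD=555660075/8388608 → NEW=0, ERR=555660075/8388608
(3,1): OLD=10661484431/67108864 → NEW=255, ERR=-6451275889/67108864
(3,2): OLD=23179584509/536870912 → NEW=0, ERR=23179584509/536870912
(3,3): OLD=116251684299/2147483648 → NEW=0, ERR=116251684299/2147483648
(3,4): OLD=9726400341803/274877906944 → NEW=0, ERR=9726400341803/274877906944
(3,5): OLD=30561433996145/2199023255552 → NEW=0, ERR=30561433996145/2199023255552
(3,6): OLD=2900134228384559/35184372088832 → NEW=0, ERR=2900134228384559/35184372088832
(4,0): OLD=76960761189/1073741824 → NEW=0, ERR=76960761189/1073741824
(4,1): OLD=2345949163489/17179869184 → NEW=255, ERR=-2034917478431/17179869184
(4,2): OLD=23863051708239/274877906944 → NEW=0, ERR=23863051708239/274877906944
(4,3): OLD=383137352212245/2199023255552 → NEW=255, ERR=-177613577953515/2199023255552
(4,4): OLD=1718937078506319/17592186044416 → NEW=0, ERR=1718937078506319/17592186044416
(4,5): OLD=125964458341673135/562949953421312 → NEW=255, ERR=-17587779780761425/562949953421312
(4,6): OLD=1557871887667006585/9007199254740992 → NEW=255, ERR=-738963922291946375/9007199254740992
(5,0): OLD=24791120084787/274877906944 → NEW=0, ERR=24791120084787/274877906944
(5,1): OLD=526006799353297/2199023255552 → NEW=255, ERR=-34744130812463/2199023255552
Target (5,1): original=216, with diffused error = 526006799353297/2199023255552

Answer: 526006799353297/2199023255552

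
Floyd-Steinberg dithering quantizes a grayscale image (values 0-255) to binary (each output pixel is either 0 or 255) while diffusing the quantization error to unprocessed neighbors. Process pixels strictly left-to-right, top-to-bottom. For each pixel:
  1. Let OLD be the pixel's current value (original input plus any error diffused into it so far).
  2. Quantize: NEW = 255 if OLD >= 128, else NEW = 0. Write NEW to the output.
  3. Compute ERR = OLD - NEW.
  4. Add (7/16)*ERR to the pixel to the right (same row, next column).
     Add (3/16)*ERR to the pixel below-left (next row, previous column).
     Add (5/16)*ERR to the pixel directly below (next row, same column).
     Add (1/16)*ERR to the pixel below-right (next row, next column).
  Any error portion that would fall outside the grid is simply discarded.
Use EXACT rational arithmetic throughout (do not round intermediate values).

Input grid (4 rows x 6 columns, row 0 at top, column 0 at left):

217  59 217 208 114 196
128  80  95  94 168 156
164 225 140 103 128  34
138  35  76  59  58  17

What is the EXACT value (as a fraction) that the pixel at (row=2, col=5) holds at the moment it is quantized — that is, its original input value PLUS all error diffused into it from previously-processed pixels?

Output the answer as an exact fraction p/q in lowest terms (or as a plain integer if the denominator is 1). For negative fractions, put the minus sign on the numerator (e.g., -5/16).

(0,0): OLD=217 → NEW=255, ERR=-38
(0,1): OLD=339/8 → NEW=0, ERR=339/8
(0,2): OLD=30149/128 → NEW=255, ERR=-2491/128
(0,3): OLD=408547/2048 → NEW=255, ERR=-113693/2048
(0,4): OLD=2939701/32768 → NEW=0, ERR=2939701/32768
(0,5): OLD=123338355/524288 → NEW=255, ERR=-10355085/524288
(1,0): OLD=15881/128 → NEW=0, ERR=15881/128
(1,1): OLD=144895/1024 → NEW=255, ERR=-116225/1024
(1,2): OLD=1032235/32768 → NEW=0, ERR=1032235/32768
(1,3): OLD=13898671/131072 → NEW=0, ERR=13898671/131072
(1,4): OLD=1973454349/8388608 → NEW=255, ERR=-165640691/8388608
(1,5): OLD=19702637387/134217728 → NEW=255, ERR=-14522883253/134217728
(2,0): OLD=2973541/16384 → NEW=255, ERR=-1204379/16384
(2,1): OLD=89669735/524288 → NEW=255, ERR=-44023705/524288
(2,2): OLD=1056094837/8388608 → NEW=0, ERR=1056094837/8388608
(2,3): OLD=12715997325/67108864 → NEW=255, ERR=-4396762995/67108864
(2,4): OLD=170735559079/2147483648 → NEW=0, ERR=170735559079/2147483648
(2,5): OLD=1159145340929/34359738368 → NEW=0, ERR=1159145340929/34359738368
Target (2,5): original=34, with diffused error = 1159145340929/34359738368

Answer: 1159145340929/34359738368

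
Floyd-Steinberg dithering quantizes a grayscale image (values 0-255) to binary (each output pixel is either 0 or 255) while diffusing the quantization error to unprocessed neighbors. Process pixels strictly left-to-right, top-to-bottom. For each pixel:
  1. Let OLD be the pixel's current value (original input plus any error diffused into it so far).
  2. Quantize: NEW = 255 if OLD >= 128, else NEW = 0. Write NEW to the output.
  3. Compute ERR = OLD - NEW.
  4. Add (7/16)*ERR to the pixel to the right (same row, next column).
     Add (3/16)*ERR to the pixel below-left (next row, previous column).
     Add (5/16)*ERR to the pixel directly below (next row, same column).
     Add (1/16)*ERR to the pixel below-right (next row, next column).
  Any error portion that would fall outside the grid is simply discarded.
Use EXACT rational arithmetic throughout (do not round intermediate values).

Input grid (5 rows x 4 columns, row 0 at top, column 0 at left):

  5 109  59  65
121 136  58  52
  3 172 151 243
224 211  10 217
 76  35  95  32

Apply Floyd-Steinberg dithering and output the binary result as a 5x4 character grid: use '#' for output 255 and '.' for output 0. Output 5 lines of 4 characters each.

(0,0): OLD=5 → NEW=0, ERR=5
(0,1): OLD=1779/16 → NEW=0, ERR=1779/16
(0,2): OLD=27557/256 → NEW=0, ERR=27557/256
(0,3): OLD=459139/4096 → NEW=0, ERR=459139/4096
(1,0): OLD=36713/256 → NEW=255, ERR=-28567/256
(1,1): OLD=291679/2048 → NEW=255, ERR=-230561/2048
(1,2): OLD=4610635/65536 → NEW=0, ERR=4610635/65536
(1,3): OLD=130586109/1048576 → NEW=0, ERR=130586109/1048576
(2,0): OLD=-1736059/32768 → NEW=0, ERR=-1736059/32768
(2,1): OLD=125679239/1048576 → NEW=0, ERR=125679239/1048576
(2,2): OLD=506959523/2097152 → NEW=255, ERR=-27814237/2097152
(2,3): OLD=9412428727/33554432 → NEW=255, ERR=856048567/33554432
(3,0): OLD=3857364661/16777216 → NEW=255, ERR=-420825419/16777216
(3,1): OLD=62192038507/268435456 → NEW=255, ERR=-6259002773/268435456
(3,2): OLD=34054592661/4294967296 → NEW=0, ERR=34054592661/4294967296
(3,3): OLD=15641416125843/68719476736 → NEW=255, ERR=-1882050441837/68719476736
(4,0): OLD=273974472657/4294967296 → NEW=0, ERR=273974472657/4294967296
(4,1): OLD=1908357621619/34359738368 → NEW=0, ERR=1908357621619/34359738368
(4,2): OLD=126646522718867/1099511627776 → NEW=0, ERR=126646522718867/1099511627776
(4,3): OLD=1307629552827637/17592186044416 → NEW=0, ERR=1307629552827637/17592186044416
Row 0: ....
Row 1: ##..
Row 2: ..##
Row 3: ##.#
Row 4: ....

Answer: ....
##..
..##
##.#
....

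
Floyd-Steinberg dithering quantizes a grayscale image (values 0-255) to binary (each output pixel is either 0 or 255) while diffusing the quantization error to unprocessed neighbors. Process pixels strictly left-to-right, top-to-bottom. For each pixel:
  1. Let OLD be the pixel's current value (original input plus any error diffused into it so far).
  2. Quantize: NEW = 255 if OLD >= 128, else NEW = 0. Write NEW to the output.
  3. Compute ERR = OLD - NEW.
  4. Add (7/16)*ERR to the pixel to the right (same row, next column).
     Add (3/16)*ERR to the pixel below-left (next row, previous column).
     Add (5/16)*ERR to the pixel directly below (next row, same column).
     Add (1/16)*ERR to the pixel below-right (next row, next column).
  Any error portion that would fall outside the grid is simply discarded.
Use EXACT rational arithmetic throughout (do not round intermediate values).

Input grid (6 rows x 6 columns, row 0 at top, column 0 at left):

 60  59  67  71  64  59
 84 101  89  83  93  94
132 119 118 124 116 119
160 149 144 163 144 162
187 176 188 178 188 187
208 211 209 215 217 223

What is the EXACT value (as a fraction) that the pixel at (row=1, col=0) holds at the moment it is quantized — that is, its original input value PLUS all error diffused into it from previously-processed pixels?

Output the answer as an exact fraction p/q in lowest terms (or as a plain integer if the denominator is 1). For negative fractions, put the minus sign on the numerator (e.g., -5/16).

Answer: 7599/64

Derivation:
(0,0): OLD=60 → NEW=0, ERR=60
(0,1): OLD=341/4 → NEW=0, ERR=341/4
(0,2): OLD=6675/64 → NEW=0, ERR=6675/64
(0,3): OLD=119429/1024 → NEW=0, ERR=119429/1024
(0,4): OLD=1884579/16384 → NEW=0, ERR=1884579/16384
(0,5): OLD=28658549/262144 → NEW=0, ERR=28658549/262144
(1,0): OLD=7599/64 → NEW=0, ERR=7599/64
Target (1,0): original=84, with diffused error = 7599/64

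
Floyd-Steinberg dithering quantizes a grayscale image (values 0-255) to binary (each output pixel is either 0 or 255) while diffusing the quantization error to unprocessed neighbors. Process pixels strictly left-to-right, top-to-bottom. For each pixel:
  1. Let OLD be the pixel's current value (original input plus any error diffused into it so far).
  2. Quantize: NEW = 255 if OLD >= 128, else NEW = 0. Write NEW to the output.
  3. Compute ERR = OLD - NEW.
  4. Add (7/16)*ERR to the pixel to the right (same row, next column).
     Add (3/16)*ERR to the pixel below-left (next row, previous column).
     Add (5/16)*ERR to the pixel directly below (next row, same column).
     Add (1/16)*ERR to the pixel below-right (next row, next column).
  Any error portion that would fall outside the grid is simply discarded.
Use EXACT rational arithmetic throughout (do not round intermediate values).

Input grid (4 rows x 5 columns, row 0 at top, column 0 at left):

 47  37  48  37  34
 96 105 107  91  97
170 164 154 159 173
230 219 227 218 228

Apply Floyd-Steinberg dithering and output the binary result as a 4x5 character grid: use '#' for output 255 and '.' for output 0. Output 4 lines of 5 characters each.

(0,0): OLD=47 → NEW=0, ERR=47
(0,1): OLD=921/16 → NEW=0, ERR=921/16
(0,2): OLD=18735/256 → NEW=0, ERR=18735/256
(0,3): OLD=282697/4096 → NEW=0, ERR=282697/4096
(0,4): OLD=4207103/65536 → NEW=0, ERR=4207103/65536
(1,0): OLD=31099/256 → NEW=0, ERR=31099/256
(1,1): OLD=394845/2048 → NEW=255, ERR=-127395/2048
(1,2): OLD=7811489/65536 → NEW=0, ERR=7811489/65536
(1,3): OLD=47533517/262144 → NEW=255, ERR=-19313203/262144
(1,4): OLD=373889735/4194304 → NEW=0, ERR=373889735/4194304
(2,0): OLD=6432335/32768 → NEW=255, ERR=-1923505/32768
(2,1): OLD=156050005/1048576 → NEW=255, ERR=-111336875/1048576
(2,2): OLD=2132267583/16777216 → NEW=0, ERR=2132267583/16777216
(2,3): OLD=57913303629/268435456 → NEW=255, ERR=-10537737651/268435456
(2,4): OLD=769133173979/4294967296 → NEW=255, ERR=-326083486501/4294967296
(3,0): OLD=3216988255/16777216 → NEW=255, ERR=-1061201825/16777216
(3,1): OLD=23931985139/134217728 → NEW=255, ERR=-10293535501/134217728
(3,2): OLD=941314032865/4294967296 → NEW=255, ERR=-153902627615/4294967296
(3,3): OLD=1578514820601/8589934592 → NEW=255, ERR=-611918500359/8589934592
(3,4): OLD=23454609419261/137438953472 → NEW=255, ERR=-11592323716099/137438953472
Row 0: .....
Row 1: .#.#.
Row 2: ##.##
Row 3: #####

Answer: .....
.#.#.
##.##
#####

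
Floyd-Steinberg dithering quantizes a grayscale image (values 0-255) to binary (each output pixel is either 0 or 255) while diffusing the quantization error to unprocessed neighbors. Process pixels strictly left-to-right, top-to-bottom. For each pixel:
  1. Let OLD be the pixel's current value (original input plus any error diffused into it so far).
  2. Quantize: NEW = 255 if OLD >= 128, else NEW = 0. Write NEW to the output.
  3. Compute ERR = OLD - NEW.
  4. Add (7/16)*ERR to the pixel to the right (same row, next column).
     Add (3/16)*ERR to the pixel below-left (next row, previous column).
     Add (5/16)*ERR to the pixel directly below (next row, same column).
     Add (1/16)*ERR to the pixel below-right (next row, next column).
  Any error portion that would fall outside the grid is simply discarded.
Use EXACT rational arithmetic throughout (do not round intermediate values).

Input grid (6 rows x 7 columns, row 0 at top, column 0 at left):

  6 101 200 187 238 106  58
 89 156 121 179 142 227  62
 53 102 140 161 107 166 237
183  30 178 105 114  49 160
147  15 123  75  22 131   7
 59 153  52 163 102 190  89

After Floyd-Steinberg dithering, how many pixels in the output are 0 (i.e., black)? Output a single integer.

Answer: 23

Derivation:
(0,0): OLD=6 → NEW=0, ERR=6
(0,1): OLD=829/8 → NEW=0, ERR=829/8
(0,2): OLD=31403/128 → NEW=255, ERR=-1237/128
(0,3): OLD=374317/2048 → NEW=255, ERR=-147923/2048
(0,4): OLD=6763323/32768 → NEW=255, ERR=-1592517/32768
(0,5): OLD=44426909/524288 → NEW=0, ERR=44426909/524288
(0,6): OLD=797527627/8388608 → NEW=0, ERR=797527627/8388608
(1,0): OLD=14119/128 → NEW=0, ERR=14119/128
(1,1): OLD=240849/1024 → NEW=255, ERR=-20271/1024
(1,2): OLD=3350629/32768 → NEW=0, ERR=3350629/32768
(1,3): OLD=25093473/131072 → NEW=255, ERR=-8329887/131072
(1,4): OLD=925956579/8388608 → NEW=0, ERR=925956579/8388608
(1,5): OLD=21244085779/67108864 → NEW=255, ERR=4131325459/67108864
(1,6): OLD=133079020733/1073741824 → NEW=0, ERR=133079020733/1073741824
(2,0): OLD=1372299/16384 → NEW=0, ERR=1372299/16384
(2,1): OLD=83112553/524288 → NEW=255, ERR=-50580887/524288
(2,2): OLD=978051835/8388608 → NEW=0, ERR=978051835/8388608
(2,3): OLD=14712741987/67108864 → NEW=255, ERR=-2400018333/67108864
(2,4): OLD=71628792115/536870912 → NEW=255, ERR=-65273290445/536870912
(2,5): OLD=2786297759345/17179869184 → NEW=255, ERR=-1594568882575/17179869184
(2,6): OLD=65688022743847/274877906944 → NEW=255, ERR=-4405843526873/274877906944
(3,0): OLD=1602940443/8388608 → NEW=255, ERR=-536154597/8388608
(3,1): OLD=-68124353/67108864 → NEW=0, ERR=-68124353/67108864
(3,2): OLD=108048419533/536870912 → NEW=255, ERR=-28853663027/536870912
(3,3): OLD=117685550939/2147483648 → NEW=0, ERR=117685550939/2147483648
(3,4): OLD=22084634432027/274877906944 → NEW=0, ERR=22084634432027/274877906944
(3,5): OLD=97946877086913/2199023255552 → NEW=0, ERR=97946877086913/2199023255552
(3,6): OLD=5934789115776991/35184372088832 → NEW=255, ERR=-3037225766875169/35184372088832
(4,0): OLD=136189491189/1073741824 → NEW=0, ERR=136189491189/1073741824
(4,1): OLD=963824761265/17179869184 → NEW=0, ERR=963824761265/17179869184
(4,2): OLD=38747183186815/274877906944 → NEW=255, ERR=-31346683083905/274877906944
(4,3): OLD=118613143586341/2199023255552 → NEW=0, ERR=118613143586341/2199023255552
(4,4): OLD=1451042101881023/17592186044416 → NEW=0, ERR=1451042101881023/17592186044416
(4,5): OLD=95611939398153183/562949953421312 → NEW=255, ERR=-47940298724281377/562949953421312
(4,6): OLD=-490435357102546487/9007199254740992 → NEW=0, ERR=-490435357102546487/9007199254740992
(5,0): OLD=30004430088611/274877906944 → NEW=0, ERR=30004430088611/274877906944
(5,1): OLD=450431284106529/2199023255552 → NEW=255, ERR=-110319646059231/2199023255552
(5,2): OLD=141345751524695/17592186044416 → NEW=0, ERR=141345751524695/17592186044416
(5,3): OLD=26980652898118291/140737488355328 → NEW=255, ERR=-8907406632490349/140737488355328
(5,4): OLD=788037743160074257/9007199254740992 → NEW=0, ERR=788037743160074257/9007199254740992
(5,5): OLD=14167276761723034817/72057594037927936 → NEW=255, ERR=-4207409717948588863/72057594037927936
(5,6): OLD=47404373363559383087/1152921504606846976 → NEW=0, ERR=47404373363559383087/1152921504606846976
Output grid:
  Row 0: ..###..  (4 black, running=4)
  Row 1: .#.#.#.  (4 black, running=8)
  Row 2: .#.####  (2 black, running=10)
  Row 3: #.#...#  (4 black, running=14)
  Row 4: ..#..#.  (5 black, running=19)
  Row 5: .#.#.#.  (4 black, running=23)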